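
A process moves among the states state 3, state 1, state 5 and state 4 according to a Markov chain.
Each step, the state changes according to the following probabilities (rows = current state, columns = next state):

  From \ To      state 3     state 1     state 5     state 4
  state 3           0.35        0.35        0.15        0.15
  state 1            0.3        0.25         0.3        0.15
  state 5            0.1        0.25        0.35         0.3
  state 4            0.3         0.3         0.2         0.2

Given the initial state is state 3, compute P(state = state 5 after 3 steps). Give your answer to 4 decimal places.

Propagate the distribution vector 3 steps from state 3.
After 0 steps: (1.0000, 0.0000, 0.0000, 0.0000)
After 1 step: (0.3500, 0.3500, 0.1500, 0.1500)
After 2 steps: (0.2875, 0.2925, 0.2400, 0.1800)
After 3 steps: (0.2664, 0.2878, 0.2509, 0.1950)
P(in state 5 after 3 steps) = 0.2509

0.2509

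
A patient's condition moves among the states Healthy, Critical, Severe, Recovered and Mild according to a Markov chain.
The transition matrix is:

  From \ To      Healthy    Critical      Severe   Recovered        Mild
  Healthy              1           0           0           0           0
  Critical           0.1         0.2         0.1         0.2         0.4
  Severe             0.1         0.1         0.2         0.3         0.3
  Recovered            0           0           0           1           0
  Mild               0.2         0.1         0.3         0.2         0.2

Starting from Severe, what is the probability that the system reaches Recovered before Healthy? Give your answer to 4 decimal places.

Let h(s) be the probability of absorption at Recovered starting from transient state s. Then h(Recovered) = 1 and h(Healthy) = 0. By first-step analysis:
h(Critical) = 0.1·0 + 0.2·h(Critical) + 0.1·h(Severe) + 0.2·1 + 0.4·h(Mild)
h(Severe) = 0.1·0 + 0.1·h(Critical) + 0.2·h(Severe) + 0.3·1 + 0.3·h(Mild)
h(Mild) = 0.2·0 + 0.1·h(Critical) + 0.3·h(Severe) + 0.2·1 + 0.2·h(Mild)
Solving: h(Critical) = 0.6234, h(Severe) = 0.6701, h(Mild) = 0.5792.
Starting from Severe, the probability is 0.6701.

0.6701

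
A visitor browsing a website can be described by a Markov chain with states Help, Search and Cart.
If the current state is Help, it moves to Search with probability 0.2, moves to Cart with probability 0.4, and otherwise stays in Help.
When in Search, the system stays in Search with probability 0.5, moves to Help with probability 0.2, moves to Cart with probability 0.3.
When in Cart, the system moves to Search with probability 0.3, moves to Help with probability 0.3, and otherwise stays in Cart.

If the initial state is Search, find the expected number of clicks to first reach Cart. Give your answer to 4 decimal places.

Let t(s) be the expected number of clicks to first reach Cart from state s, with t(Cart) = 0. Conditioning on the first click:
t(Help) = 1 + 0.4·t(Help) + 0.2·t(Search)
t(Search) = 1 + 0.2·t(Help) + 0.5·t(Search)
Solving: t(Help) = 2.6923, t(Search) = 3.0769.
Expected clicks from Search to Cart: 3.0769.

3.0769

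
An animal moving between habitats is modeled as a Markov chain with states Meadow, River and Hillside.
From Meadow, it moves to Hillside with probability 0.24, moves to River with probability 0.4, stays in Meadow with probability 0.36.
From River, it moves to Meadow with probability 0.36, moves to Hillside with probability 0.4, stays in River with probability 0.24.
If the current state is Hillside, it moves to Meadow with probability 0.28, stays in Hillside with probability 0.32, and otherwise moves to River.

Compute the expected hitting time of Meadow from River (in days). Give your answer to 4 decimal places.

Let t(s) be the expected number of days to first reach Meadow from state s, with t(Meadow) = 0. Conditioning on the first day:
t(River) = 1 + 0.24·t(River) + 0.4·t(Hillside)
t(Hillside) = 1 + 0.4·t(River) + 0.32·t(Hillside)
Solving: t(River) = 3.0269, t(Hillside) = 3.2511.
Expected days from River to Meadow: 3.0269.

3.0269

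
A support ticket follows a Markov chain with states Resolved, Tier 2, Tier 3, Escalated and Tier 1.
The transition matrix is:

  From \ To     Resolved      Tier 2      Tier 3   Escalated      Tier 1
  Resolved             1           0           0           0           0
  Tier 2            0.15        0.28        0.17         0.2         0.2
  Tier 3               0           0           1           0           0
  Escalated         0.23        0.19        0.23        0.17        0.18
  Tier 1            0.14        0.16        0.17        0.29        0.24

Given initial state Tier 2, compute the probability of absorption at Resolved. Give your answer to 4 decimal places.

0.4744

Let h(s) be the probability of absorption at Resolved starting from transient state s. Then h(Resolved) = 1 and h(Tier 3) = 0. By first-step analysis:
h(Tier 2) = 0.15·1 + 0.28·h(Tier 2) + 0.17·0 + 0.2·h(Escalated) + 0.2·h(Tier 1)
h(Escalated) = 0.23·1 + 0.19·h(Tier 2) + 0.23·0 + 0.17·h(Escalated) + 0.18·h(Tier 1)
h(Tier 1) = 0.14·1 + 0.16·h(Tier 2) + 0.17·0 + 0.29·h(Escalated) + 0.24·h(Tier 1)
Solving: h(Tier 2) = 0.4744, h(Escalated) = 0.4877, h(Tier 1) = 0.4702.
Starting from Tier 2, the probability is 0.4744.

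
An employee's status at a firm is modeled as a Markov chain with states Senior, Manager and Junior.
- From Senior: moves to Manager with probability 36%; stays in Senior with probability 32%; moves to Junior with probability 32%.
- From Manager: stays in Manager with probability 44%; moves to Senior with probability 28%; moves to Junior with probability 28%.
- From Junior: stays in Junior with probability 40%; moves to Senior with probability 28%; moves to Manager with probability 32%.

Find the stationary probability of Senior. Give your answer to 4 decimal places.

Let the stationary distribution be π with π = πP and π_1 + π_2 + π_3 = 1.
π_1 = 0.32·π_1 + 0.28·π_2 + 0.28·π_3
π_2 = 0.36·π_1 + 0.44·π_2 + 0.32·π_3
Solving with the normalization constraint gives π = (0.2917, 0.3769, 0.3314).
So the stationary probability of Senior is 0.2917.

0.2917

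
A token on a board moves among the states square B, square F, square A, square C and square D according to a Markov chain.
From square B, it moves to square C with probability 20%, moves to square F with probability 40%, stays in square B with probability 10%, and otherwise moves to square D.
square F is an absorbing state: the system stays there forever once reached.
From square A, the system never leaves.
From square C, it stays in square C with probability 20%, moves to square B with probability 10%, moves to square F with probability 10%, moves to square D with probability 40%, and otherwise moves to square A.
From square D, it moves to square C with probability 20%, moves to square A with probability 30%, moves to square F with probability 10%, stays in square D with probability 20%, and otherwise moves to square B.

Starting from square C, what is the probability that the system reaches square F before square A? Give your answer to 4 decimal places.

Let h(s) be the probability of absorption at square F starting from transient state s. Then h(square F) = 1 and h(square A) = 0. By first-step analysis:
h(square B) = 0.1·h(square B) + 0.4·1 + 0.2·h(square C) + 0.3·h(square D)
h(square C) = 0.1·h(square B) + 0.1·1 + 0.2·0 + 0.2·h(square C) + 0.4·h(square D)
h(square D) = 0.2·h(square B) + 0.1·1 + 0.3·0 + 0.2·h(square C) + 0.2·h(square D)
Solving: h(square B) = 0.6651, h(square C) = 0.4043, h(square D) = 0.3923.
Starting from square C, the probability is 0.4043.

0.4043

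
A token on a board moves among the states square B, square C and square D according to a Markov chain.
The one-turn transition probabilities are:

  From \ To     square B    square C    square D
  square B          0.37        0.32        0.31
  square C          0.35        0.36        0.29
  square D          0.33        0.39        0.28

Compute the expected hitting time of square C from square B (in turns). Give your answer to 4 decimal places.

Let t(s) be the expected number of turns to first reach square C from state s, with t(square C) = 0. Conditioning on the first turn:
t(square B) = 1 + 0.37·t(square B) + 0.31·t(square D)
t(square D) = 1 + 0.33·t(square B) + 0.28·t(square D)
Solving: t(square B) = 2.9320, t(square D) = 2.7327.
Expected turns from square B to square C: 2.9320.

2.9320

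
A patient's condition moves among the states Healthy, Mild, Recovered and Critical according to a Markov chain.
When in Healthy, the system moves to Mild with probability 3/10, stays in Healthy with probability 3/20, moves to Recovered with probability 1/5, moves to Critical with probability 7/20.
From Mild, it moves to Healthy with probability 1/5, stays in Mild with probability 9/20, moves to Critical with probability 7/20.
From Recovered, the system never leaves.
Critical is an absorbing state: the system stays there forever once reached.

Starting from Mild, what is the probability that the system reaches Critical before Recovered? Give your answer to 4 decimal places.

0.9018

Let h(s) be the probability of absorption at Critical starting from transient state s. Then h(Critical) = 1 and h(Recovered) = 0. By first-step analysis:
h(Healthy) = 0.15·h(Healthy) + 0.3·h(Mild) + 0.2·0 + 0.35·1
h(Mild) = 0.2·h(Healthy) + 0.45·h(Mild) + 0.35·1
Solving: h(Healthy) = 0.7301, h(Mild) = 0.9018.
Starting from Mild, the probability is 0.9018.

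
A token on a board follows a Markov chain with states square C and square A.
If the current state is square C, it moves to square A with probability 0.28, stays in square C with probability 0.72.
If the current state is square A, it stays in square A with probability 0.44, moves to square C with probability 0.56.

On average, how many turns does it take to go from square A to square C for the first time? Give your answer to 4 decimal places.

Let t(s) be the expected number of turns to first reach square C from state s, with t(square C) = 0. Conditioning on the first turn:
t(square A) = 1 + 0.44·t(square A)
Solving: t(square A) = 1.7857.
Expected turns from square A to square C: 1.7857.

1.7857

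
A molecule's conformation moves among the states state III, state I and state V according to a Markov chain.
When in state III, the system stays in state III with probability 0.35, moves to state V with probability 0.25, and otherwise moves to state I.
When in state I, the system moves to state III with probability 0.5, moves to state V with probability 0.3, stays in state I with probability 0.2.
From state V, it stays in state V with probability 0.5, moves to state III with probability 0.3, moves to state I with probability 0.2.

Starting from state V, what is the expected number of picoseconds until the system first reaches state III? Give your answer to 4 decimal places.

2.9412

Let t(s) be the expected number of picoseconds to first reach state III from state s, with t(state III) = 0. Conditioning on the first picosecond:
t(state I) = 1 + 0.2·t(state I) + 0.3·t(state V)
t(state V) = 1 + 0.2·t(state I) + 0.5·t(state V)
Solving: t(state I) = 2.3529, t(state V) = 2.9412.
Expected picoseconds from state V to state III: 2.9412.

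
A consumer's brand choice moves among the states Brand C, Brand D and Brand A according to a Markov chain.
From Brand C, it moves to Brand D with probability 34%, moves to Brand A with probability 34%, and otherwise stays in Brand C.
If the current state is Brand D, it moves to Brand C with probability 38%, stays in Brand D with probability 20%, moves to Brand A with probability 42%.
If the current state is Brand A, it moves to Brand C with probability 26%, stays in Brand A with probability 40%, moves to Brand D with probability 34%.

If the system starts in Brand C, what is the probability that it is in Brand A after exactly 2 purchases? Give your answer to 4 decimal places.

Sum over the intermediate state after 1 purchase:
P = P(Brand C→Brand C)·P(Brand C→Brand A) + P(Brand C→Brand D)·P(Brand D→Brand A) + P(Brand C→Brand A)·P(Brand A→Brand A)
  = 0.32×0.34 + 0.34×0.42 + 0.34×0.4
  = 0.1088 + 0.1428 + 0.1360 = 0.3876

0.3876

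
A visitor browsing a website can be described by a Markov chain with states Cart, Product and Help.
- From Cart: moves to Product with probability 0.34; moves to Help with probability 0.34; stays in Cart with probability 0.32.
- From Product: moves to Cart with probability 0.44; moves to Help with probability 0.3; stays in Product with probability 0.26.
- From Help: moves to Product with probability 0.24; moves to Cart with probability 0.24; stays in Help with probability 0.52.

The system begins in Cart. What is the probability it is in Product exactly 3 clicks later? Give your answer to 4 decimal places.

Propagate the distribution vector 3 clicks from Cart.
After 0 clicks: (1.0000, 0.0000, 0.0000)
After 1 click: (0.3200, 0.3400, 0.3400)
After 2 clicks: (0.3336, 0.2788, 0.3876)
After 3 clicks: (0.3224, 0.2789, 0.3986)
P(in Product after 3 clicks) = 0.2789

0.2789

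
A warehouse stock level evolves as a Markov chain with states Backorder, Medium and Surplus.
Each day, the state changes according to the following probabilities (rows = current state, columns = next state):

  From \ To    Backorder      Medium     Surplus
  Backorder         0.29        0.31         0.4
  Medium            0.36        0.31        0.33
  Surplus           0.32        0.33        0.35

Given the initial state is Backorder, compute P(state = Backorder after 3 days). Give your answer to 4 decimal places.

Propagate the distribution vector 3 days from Backorder.
After 0 days: (1.0000, 0.0000, 0.0000)
After 1 day: (0.2900, 0.3100, 0.4000)
After 2 days: (0.3237, 0.3180, 0.3583)
After 3 days: (0.3230, 0.3172, 0.3598)
P(in Backorder after 3 days) = 0.3230

0.3230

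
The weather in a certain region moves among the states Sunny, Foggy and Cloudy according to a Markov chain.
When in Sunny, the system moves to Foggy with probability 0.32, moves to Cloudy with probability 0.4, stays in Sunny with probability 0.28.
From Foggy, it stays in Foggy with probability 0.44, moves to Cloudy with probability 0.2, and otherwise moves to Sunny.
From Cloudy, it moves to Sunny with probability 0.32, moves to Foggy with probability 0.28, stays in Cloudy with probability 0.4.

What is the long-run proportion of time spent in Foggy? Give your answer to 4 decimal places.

0.3486

Let the stationary distribution be π with π = πP and π_1 + π_2 + π_3 = 1.
π_1 = 0.28·π_1 + 0.36·π_2 + 0.32·π_3
π_2 = 0.32·π_1 + 0.44·π_2 + 0.28·π_3
Solving with the normalization constraint gives π = (0.3211, 0.3486, 0.3303).
So the stationary probability of Foggy is 0.3486.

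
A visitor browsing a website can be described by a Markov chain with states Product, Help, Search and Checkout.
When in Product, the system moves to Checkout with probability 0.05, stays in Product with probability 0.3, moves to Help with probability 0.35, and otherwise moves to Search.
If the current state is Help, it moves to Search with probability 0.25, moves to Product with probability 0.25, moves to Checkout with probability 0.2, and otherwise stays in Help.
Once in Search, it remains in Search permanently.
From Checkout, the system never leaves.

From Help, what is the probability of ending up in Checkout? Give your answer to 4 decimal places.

0.3789

Let h(s) be the probability of absorption at Checkout starting from transient state s. Then h(Checkout) = 1 and h(Search) = 0. By first-step analysis:
h(Product) = 0.3·h(Product) + 0.35·h(Help) + 0.3·0 + 0.05·1
h(Help) = 0.25·h(Product) + 0.3·h(Help) + 0.25·0 + 0.2·1
Solving: h(Product) = 0.2609, h(Help) = 0.3789.
Starting from Help, the probability is 0.3789.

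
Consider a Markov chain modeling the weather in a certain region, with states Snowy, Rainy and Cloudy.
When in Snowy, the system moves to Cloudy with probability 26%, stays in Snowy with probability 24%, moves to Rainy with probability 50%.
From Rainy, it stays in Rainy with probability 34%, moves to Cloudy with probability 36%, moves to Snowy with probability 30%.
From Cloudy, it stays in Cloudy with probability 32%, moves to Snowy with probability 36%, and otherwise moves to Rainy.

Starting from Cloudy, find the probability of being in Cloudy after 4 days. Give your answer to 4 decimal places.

0.3172

Propagate the distribution vector 4 days from Cloudy.
After 0 days: (0.0000, 0.0000, 1.0000)
After 1 day: (0.3600, 0.3200, 0.3200)
After 2 days: (0.2976, 0.3912, 0.3112)
After 3 days: (0.3008, 0.3814, 0.3178)
After 4 days: (0.3010, 0.3818, 0.3172)
P(in Cloudy after 4 days) = 0.3172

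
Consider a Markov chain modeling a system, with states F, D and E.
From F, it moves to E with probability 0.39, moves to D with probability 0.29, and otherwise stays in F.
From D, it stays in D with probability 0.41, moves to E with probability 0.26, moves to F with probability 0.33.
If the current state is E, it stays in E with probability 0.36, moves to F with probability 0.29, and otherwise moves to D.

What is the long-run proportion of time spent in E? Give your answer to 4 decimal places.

Let the stationary distribution be π with π = πP and π_1 + π_2 + π_3 = 1.
π_1 = 0.32·π_1 + 0.33·π_2 + 0.29·π_3
π_2 = 0.29·π_1 + 0.41·π_2 + 0.35·π_3
Solving with the normalization constraint gives π = (0.3135, 0.3523, 0.3342).
So the stationary probability of E is 0.3342.

0.3342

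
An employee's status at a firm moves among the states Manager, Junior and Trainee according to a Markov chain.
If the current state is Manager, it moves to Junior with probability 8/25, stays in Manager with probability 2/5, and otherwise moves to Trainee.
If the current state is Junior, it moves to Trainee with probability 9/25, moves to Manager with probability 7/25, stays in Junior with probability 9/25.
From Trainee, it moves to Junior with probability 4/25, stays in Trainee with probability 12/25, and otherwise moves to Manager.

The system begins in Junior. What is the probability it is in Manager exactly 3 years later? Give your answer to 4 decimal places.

0.3516

Propagate the distribution vector 3 years from Junior.
After 0 years: (0.0000, 1.0000, 0.0000)
After 1 year: (0.2800, 0.3600, 0.3600)
After 2 years: (0.3424, 0.2768, 0.3808)
After 3 years: (0.3516, 0.2701, 0.3783)
P(in Manager after 3 years) = 0.3516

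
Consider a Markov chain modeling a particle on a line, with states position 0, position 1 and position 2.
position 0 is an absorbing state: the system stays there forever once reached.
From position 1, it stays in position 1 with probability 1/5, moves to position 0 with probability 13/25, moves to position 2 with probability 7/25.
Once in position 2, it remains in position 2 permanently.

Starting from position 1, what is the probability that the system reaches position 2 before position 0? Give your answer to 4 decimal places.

Let h(s) be the probability of absorption at position 2 starting from transient state s. Then h(position 2) = 1 and h(position 0) = 0. By first-step analysis:
h(position 1) = 0.52·0 + 0.2·h(position 1) + 0.28·1
Solving: h(position 1) = 0.3500.
Starting from position 1, the probability is 0.3500.

0.3500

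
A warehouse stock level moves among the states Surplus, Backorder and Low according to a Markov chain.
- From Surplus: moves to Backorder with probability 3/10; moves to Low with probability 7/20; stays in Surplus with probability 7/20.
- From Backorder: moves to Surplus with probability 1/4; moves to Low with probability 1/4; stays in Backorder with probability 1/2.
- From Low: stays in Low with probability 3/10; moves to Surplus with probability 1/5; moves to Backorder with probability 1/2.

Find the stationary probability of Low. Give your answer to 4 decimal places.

Let the stationary distribution be π with π = πP and π_1 + π_2 + π_3 = 1.
π_1 = 0.35·π_1 + 0.25·π_2 + 0.2·π_3
π_2 = 0.3·π_1 + 0.5·π_2 + 0.5·π_3
Solving with the normalization constraint gives π = (0.2616, 0.4477, 0.2907).
So the stationary probability of Low is 0.2907.

0.2907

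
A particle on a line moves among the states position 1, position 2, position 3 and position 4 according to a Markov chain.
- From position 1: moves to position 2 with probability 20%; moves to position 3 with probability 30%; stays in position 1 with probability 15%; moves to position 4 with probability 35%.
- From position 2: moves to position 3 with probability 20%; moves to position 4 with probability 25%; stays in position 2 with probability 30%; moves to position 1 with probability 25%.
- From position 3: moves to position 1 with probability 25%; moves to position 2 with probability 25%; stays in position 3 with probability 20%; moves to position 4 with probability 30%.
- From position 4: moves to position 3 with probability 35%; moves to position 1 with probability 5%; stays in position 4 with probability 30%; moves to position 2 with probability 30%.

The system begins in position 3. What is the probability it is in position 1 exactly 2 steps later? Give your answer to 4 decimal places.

Propagate the distribution vector 2 steps from position 3.
After 0 steps: (0.0000, 0.0000, 1.0000, 0.0000)
After 1 step: (0.2500, 0.2500, 0.2000, 0.3000)
After 2 steps: (0.1650, 0.2650, 0.2700, 0.3000)
P(in position 1 after 2 steps) = 0.1650

0.1650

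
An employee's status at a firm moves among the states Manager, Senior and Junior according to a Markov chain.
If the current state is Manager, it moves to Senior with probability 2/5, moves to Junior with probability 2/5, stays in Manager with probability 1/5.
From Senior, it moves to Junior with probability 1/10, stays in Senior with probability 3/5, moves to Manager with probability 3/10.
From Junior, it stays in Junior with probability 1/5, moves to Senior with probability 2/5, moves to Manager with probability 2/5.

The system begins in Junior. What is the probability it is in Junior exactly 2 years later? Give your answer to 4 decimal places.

Sum over the intermediate state after 1 year:
P = P(Junior→Manager)·P(Manager→Junior) + P(Junior→Senior)·P(Senior→Junior) + P(Junior→Junior)·P(Junior→Junior)
  = 0.4×0.4 + 0.4×0.1 + 0.2×0.2
  = 0.1600 + 0.0400 + 0.0400 = 0.2400

0.2400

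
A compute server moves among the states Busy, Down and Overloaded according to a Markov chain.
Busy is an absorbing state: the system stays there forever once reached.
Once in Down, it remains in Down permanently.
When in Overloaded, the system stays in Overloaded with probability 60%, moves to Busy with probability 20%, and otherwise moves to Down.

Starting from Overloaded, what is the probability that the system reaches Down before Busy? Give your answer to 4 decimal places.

0.5000

Let h(s) be the probability of absorption at Down starting from transient state s. Then h(Down) = 1 and h(Busy) = 0. By first-step analysis:
h(Overloaded) = 0.2·0 + 0.2·1 + 0.6·h(Overloaded)
Solving: h(Overloaded) = 0.5000.
Starting from Overloaded, the probability is 0.5000.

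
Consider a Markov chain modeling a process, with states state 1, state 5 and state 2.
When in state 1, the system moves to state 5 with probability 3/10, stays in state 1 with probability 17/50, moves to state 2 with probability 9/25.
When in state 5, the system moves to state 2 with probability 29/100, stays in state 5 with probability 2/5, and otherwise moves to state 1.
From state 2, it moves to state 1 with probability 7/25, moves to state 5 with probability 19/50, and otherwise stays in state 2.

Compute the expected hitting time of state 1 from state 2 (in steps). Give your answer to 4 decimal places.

Let t(s) be the expected number of steps to first reach state 1 from state s, with t(state 1) = 0. Conditioning on the first step:
t(state 5) = 1 + 0.4·t(state 5) + 0.29·t(state 2)
t(state 2) = 1 + 0.38·t(state 5) + 0.34·t(state 2)
Solving: t(state 5) = 3.3240, t(state 2) = 3.4290.
Expected steps from state 2 to state 1: 3.4290.

3.4290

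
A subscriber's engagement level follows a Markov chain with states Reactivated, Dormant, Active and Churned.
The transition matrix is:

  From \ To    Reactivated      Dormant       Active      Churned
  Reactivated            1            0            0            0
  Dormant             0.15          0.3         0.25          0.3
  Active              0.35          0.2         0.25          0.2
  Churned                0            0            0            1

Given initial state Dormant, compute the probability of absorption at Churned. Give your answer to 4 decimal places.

0.5789

Let h(s) be the probability of absorption at Churned starting from transient state s. Then h(Churned) = 1 and h(Reactivated) = 0. By first-step analysis:
h(Dormant) = 0.15·0 + 0.3·h(Dormant) + 0.25·h(Active) + 0.3·1
h(Active) = 0.35·0 + 0.2·h(Dormant) + 0.25·h(Active) + 0.2·1
Solving: h(Dormant) = 0.5789, h(Active) = 0.4211.
Starting from Dormant, the probability is 0.5789.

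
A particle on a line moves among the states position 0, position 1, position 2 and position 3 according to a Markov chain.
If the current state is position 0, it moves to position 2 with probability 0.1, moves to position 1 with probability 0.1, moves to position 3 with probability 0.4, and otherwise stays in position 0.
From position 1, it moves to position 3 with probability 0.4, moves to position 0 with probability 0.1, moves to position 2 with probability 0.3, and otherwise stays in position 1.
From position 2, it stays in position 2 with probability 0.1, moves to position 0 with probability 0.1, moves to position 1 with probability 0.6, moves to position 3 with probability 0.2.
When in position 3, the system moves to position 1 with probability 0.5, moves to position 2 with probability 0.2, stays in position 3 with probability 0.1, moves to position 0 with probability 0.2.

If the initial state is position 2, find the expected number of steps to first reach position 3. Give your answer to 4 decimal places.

Let t(s) be the expected number of steps to first reach position 3 from state s, with t(position 3) = 0. Conditioning on the first step:
t(position 0) = 1 + 0.4·t(position 0) + 0.1·t(position 1) + 0.1·t(position 2)
t(position 1) = 1 + 0.1·t(position 0) + 0.2·t(position 1) + 0.3·t(position 2)
t(position 2) = 1 + 0.1·t(position 0) + 0.6·t(position 1) + 0.1·t(position 2)
Solving: t(position 0) = 2.6846, t(position 1) = 2.8188, t(position 2) = 3.2886.
Expected steps from position 2 to position 3: 3.2886.

3.2886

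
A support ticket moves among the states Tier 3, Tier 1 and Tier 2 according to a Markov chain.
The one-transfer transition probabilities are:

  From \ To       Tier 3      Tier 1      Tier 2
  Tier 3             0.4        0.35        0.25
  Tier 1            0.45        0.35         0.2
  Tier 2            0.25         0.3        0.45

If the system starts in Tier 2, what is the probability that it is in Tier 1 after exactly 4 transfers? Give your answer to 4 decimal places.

0.3351

Propagate the distribution vector 4 transfers from Tier 2.
After 0 transfers: (0.0000, 0.0000, 1.0000)
After 1 transfer: (0.2500, 0.3000, 0.4500)
After 2 transfers: (0.3475, 0.3275, 0.3250)
After 3 transfers: (0.3676, 0.3338, 0.2986)
After 4 transfers: (0.3719, 0.3351, 0.2930)
P(in Tier 1 after 4 transfers) = 0.3351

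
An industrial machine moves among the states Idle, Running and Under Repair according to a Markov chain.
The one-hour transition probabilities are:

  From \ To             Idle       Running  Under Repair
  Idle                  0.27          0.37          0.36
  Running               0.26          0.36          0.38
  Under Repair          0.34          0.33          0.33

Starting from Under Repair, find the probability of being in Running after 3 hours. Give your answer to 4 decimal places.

Propagate the distribution vector 3 hours from Under Repair.
After 0 hours: (0.0000, 0.0000, 1.0000)
After 1 hour: (0.3400, 0.3300, 0.3300)
After 2 hours: (0.2898, 0.3535, 0.3567)
After 3 hours: (0.2914, 0.3522, 0.3564)
P(in Running after 3 hours) = 0.3522

0.3522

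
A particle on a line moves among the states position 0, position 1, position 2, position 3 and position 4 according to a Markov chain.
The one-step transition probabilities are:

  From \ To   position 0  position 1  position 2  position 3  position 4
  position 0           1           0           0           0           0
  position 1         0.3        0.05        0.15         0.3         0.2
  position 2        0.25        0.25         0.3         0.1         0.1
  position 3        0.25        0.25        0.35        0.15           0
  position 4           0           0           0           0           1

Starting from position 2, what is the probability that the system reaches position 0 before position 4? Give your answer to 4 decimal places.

0.7109

Let h(s) be the probability of absorption at position 0 starting from transient state s. Then h(position 0) = 1 and h(position 4) = 0. By first-step analysis:
h(position 1) = 0.3·1 + 0.05·h(position 1) + 0.15·h(position 2) + 0.3·h(position 3) + 0.2·0
h(position 2) = 0.25·1 + 0.25·h(position 1) + 0.3·h(position 2) + 0.1·h(position 3) + 0.1·0
h(position 3) = 0.25·1 + 0.25·h(position 1) + 0.35·h(position 2) + 0.15·h(position 3)
Solving: h(position 1) = 0.6761, h(position 2) = 0.7109, h(position 3) = 0.7857.
Starting from position 2, the probability is 0.7109.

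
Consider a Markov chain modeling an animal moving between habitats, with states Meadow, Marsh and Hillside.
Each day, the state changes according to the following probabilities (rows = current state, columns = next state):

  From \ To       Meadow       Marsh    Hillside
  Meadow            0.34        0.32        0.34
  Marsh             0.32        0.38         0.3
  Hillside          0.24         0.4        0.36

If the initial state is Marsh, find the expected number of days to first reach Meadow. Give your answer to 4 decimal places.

3.3960

Let t(s) be the expected number of days to first reach Meadow from state s, with t(Meadow) = 0. Conditioning on the first day:
t(Marsh) = 1 + 0.38·t(Marsh) + 0.3·t(Hillside)
t(Hillside) = 1 + 0.4·t(Marsh) + 0.36·t(Hillside)
Solving: t(Marsh) = 3.3960, t(Hillside) = 3.6850.
Expected days from Marsh to Meadow: 3.3960.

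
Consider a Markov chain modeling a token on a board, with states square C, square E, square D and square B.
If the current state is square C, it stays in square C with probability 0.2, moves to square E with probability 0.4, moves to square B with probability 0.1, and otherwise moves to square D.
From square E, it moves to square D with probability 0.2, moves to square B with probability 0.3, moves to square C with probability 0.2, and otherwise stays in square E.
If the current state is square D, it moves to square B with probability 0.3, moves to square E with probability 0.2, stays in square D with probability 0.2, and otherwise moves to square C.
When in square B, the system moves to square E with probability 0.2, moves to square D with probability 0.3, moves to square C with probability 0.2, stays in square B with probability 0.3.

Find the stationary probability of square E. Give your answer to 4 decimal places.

0.2722

Let the stationary distribution be π with π = πP and π_1 + π_2 + π_3 + π_4 = 1.
π_1 = 0.2·π_1 + 0.2·π_2 + 0.3·π_3 + 0.2·π_4
π_2 = 0.4·π_1 + 0.3·π_2 + 0.2·π_3 + 0.2·π_4
π_3 = 0.3·π_1 + 0.2·π_2 + 0.2·π_3 + 0.3·π_4
Solving with the normalization constraint gives π = (0.2248, 0.2722, 0.2480, 0.2550).
So the stationary probability of square E is 0.2722.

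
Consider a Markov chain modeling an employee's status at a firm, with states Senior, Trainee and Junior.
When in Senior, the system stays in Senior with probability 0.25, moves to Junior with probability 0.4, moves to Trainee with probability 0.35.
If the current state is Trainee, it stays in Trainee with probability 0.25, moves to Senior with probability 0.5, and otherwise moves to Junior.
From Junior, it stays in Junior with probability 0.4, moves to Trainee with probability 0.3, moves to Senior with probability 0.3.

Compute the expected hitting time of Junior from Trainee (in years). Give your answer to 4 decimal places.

3.2258

Let t(s) be the expected number of years to first reach Junior from state s, with t(Junior) = 0. Conditioning on the first year:
t(Senior) = 1 + 0.25·t(Senior) + 0.35·t(Trainee)
t(Trainee) = 1 + 0.5·t(Senior) + 0.25·t(Trainee)
Solving: t(Senior) = 2.8387, t(Trainee) = 3.2258.
Expected years from Trainee to Junior: 3.2258.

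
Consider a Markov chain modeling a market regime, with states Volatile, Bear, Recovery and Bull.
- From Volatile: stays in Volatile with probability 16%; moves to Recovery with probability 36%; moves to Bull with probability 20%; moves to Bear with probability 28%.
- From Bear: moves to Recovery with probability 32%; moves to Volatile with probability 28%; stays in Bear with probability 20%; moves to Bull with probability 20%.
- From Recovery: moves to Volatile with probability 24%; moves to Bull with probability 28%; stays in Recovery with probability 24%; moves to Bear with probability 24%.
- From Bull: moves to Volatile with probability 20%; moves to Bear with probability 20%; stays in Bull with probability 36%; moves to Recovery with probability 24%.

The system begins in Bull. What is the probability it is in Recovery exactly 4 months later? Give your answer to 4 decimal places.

Propagate the distribution vector 4 months from Bull.
After 0 months: (0.0000, 0.0000, 0.0000, 1.0000)
After 1 month: (0.2000, 0.2000, 0.2400, 0.3600)
After 2 months: (0.2176, 0.2256, 0.2800, 0.2768)
After 3 months: (0.2205, 0.2286, 0.2842, 0.2667)
After 4 months: (0.2208, 0.2290, 0.2848, 0.2654)
P(in Recovery after 4 months) = 0.2848

0.2848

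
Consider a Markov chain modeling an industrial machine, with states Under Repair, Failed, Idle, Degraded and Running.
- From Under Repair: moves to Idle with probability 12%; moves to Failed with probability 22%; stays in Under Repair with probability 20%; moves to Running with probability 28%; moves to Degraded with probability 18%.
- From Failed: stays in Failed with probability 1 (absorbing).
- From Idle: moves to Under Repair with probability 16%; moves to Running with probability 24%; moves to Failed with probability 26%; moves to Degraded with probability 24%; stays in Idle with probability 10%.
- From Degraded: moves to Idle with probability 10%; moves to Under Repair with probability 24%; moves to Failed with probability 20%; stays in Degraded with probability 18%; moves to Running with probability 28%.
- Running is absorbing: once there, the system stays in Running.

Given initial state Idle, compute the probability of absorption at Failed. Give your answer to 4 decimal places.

0.4835

Let h(s) be the probability of absorption at Failed starting from transient state s. Then h(Failed) = 1 and h(Running) = 0. By first-step analysis:
h(Under Repair) = 0.2·h(Under Repair) + 0.22·1 + 0.12·h(Idle) + 0.18·h(Degraded) + 0.28·0
h(Idle) = 0.16·h(Under Repair) + 0.26·1 + 0.1·h(Idle) + 0.24·h(Degraded) + 0.24·0
h(Degraded) = 0.24·h(Under Repair) + 0.2·1 + 0.1·h(Idle) + 0.18·h(Degraded) + 0.28·0
Solving: h(Under Repair) = 0.4450, h(Idle) = 0.4835, h(Degraded) = 0.4331.
Starting from Idle, the probability is 0.4835.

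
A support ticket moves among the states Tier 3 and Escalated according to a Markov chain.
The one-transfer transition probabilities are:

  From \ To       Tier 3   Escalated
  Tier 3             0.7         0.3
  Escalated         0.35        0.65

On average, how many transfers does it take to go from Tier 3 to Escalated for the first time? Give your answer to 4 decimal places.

Let t(s) be the expected number of transfers to first reach Escalated from state s, with t(Escalated) = 0. Conditioning on the first transfer:
t(Tier 3) = 1 + 0.7·t(Tier 3)
Solving: t(Tier 3) = 3.3333.
Expected transfers from Tier 3 to Escalated: 3.3333.

3.3333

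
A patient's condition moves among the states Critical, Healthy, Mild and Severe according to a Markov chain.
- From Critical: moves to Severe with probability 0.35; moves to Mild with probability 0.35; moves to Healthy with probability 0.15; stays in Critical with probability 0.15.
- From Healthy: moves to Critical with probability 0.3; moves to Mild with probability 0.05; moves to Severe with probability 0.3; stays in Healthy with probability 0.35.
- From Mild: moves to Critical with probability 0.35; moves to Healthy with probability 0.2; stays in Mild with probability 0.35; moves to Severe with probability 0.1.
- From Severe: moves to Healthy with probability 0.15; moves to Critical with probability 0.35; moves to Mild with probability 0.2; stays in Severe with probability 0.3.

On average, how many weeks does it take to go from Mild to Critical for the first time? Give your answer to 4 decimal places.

Let t(s) be the expected number of weeks to first reach Critical from state s, with t(Critical) = 0. Conditioning on the first week:
t(Healthy) = 1 + 0.35·t(Healthy) + 0.05·t(Mild) + 0.3·t(Severe)
t(Mild) = 1 + 0.2·t(Healthy) + 0.35·t(Mild) + 0.1·t(Severe)
t(Severe) = 1 + 0.15·t(Healthy) + 0.2·t(Mild) + 0.3·t(Severe)
Solving: t(Healthy) = 3.1230, t(Mild) = 2.9519, t(Severe) = 2.9412.
Expected weeks from Mild to Critical: 2.9519.

2.9519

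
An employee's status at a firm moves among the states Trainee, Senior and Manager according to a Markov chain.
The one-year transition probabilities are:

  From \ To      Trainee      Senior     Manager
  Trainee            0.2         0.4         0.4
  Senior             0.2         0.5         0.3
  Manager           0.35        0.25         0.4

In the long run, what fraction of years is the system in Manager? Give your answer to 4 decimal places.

0.3616

Let the stationary distribution be π with π = πP and π_1 + π_2 + π_3 = 1.
π_1 = 0.2·π_1 + 0.2·π_2 + 0.35·π_3
π_2 = 0.4·π_1 + 0.5·π_2 + 0.25·π_3
Solving with the normalization constraint gives π = (0.2542, 0.3842, 0.3616).
So the stationary probability of Manager is 0.3616.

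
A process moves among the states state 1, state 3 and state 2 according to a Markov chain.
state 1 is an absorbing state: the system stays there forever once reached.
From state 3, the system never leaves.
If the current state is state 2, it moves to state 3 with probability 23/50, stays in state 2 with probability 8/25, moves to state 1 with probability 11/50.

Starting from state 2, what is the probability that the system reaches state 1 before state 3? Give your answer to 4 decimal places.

Let h(s) be the probability of absorption at state 1 starting from transient state s. Then h(state 1) = 1 and h(state 3) = 0. By first-step analysis:
h(state 2) = 0.22·1 + 0.46·0 + 0.32·h(state 2)
Solving: h(state 2) = 0.3235.
Starting from state 2, the probability is 0.3235.

0.3235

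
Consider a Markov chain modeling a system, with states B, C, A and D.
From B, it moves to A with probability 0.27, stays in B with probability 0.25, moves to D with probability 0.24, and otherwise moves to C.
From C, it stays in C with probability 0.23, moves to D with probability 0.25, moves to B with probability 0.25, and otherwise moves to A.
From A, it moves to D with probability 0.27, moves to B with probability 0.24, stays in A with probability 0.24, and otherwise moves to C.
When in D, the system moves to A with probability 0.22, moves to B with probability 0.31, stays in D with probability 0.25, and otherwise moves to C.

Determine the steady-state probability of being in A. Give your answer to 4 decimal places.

0.2499

Let the stationary distribution be π with π = πP and π_1 + π_2 + π_3 + π_4 = 1.
π_1 = 0.25·π_1 + 0.25·π_2 + 0.24·π_3 + 0.31·π_4
π_2 = 0.24·π_1 + 0.23·π_2 + 0.25·π_3 + 0.22·π_4
π_3 = 0.27·π_1 + 0.27·π_2 + 0.24·π_3 + 0.22·π_4
Solving with the normalization constraint gives π = (0.2626, 0.2351, 0.2499, 0.2524).
So the stationary probability of A is 0.2499.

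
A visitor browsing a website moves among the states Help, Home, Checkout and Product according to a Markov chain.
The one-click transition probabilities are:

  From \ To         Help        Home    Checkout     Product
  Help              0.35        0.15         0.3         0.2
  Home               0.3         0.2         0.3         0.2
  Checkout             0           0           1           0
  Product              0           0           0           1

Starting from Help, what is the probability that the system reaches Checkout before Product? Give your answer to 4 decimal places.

Let h(s) be the probability of absorption at Checkout starting from transient state s. Then h(Checkout) = 1 and h(Product) = 0. By first-step analysis:
h(Help) = 0.35·h(Help) + 0.15·h(Home) + 0.3·1 + 0.2·0
h(Home) = 0.3·h(Help) + 0.2·h(Home) + 0.3·1 + 0.2·0
Solving: h(Help) = 0.6000, h(Home) = 0.6000.
Starting from Help, the probability is 0.6000.

0.6000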